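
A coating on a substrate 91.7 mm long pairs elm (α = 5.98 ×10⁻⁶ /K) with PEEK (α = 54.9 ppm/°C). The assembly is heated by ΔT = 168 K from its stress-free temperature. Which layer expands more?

PEEK

α(elm) = 5.98×10⁻⁶/K vs α(PEEK) = 54.9×10⁻⁶/K.
Higher α expands more for the same ΔT: PEEK.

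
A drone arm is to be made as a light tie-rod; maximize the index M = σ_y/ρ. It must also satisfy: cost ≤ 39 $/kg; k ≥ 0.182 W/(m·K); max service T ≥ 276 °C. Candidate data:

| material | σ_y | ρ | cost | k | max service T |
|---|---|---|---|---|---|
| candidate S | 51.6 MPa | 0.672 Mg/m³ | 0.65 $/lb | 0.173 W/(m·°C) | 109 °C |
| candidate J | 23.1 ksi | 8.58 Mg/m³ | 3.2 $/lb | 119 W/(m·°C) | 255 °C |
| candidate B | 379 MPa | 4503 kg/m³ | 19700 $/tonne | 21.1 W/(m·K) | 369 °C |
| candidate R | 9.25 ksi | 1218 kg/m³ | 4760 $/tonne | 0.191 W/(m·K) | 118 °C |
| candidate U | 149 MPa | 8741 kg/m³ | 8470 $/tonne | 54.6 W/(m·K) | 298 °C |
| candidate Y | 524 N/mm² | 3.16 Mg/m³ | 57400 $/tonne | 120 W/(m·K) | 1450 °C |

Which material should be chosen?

Screen on constraints: cost ≤ 39 $/kg; k ≥ 0.182 W/(m·K); max service T ≥ 276 °C. Survivors: candidate B, candidate U.
Putting every candidate on a common basis:
  candidate B: σ_y = 379.0 MPa, ρ = 4503 kg/m³
  candidate U: σ_y = 149.0 MPa, ρ = 8741 kg/m³
  candidate B: M = 84.2 kN·m/kg
  candidate U: M = 17.0 kN·m/kg
Candidate B ranks first.

candidate B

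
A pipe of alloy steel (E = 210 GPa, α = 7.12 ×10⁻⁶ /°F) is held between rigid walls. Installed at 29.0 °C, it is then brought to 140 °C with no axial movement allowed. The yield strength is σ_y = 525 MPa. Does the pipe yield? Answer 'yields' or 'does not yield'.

does not yield

α = 7.12×10⁻⁶/°F × 9/5 = 12.8×10⁻⁶/K.
ΔT = 111.0 K. Constrained thermal stress σ = E·α·ΔT = 210.0×10³ MPa × 12.8×10⁻⁶ × 111.0 = 299 MPa (compressive).
Compare to σ_y = 525 MPa: σ < σ_y, so it does not yield.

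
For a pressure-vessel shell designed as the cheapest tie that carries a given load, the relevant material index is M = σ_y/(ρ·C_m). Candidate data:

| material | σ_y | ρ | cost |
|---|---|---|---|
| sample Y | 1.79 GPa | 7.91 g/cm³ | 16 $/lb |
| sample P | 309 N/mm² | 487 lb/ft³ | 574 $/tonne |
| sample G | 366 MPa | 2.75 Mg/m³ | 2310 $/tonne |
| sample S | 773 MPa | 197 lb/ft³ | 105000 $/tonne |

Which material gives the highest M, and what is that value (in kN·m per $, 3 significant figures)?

sample P, M = 69.0 kN·m per $

Normalizing units and computing the index:
  sample Y: σ_y = 1790 MPa, ρ = 7910 kg/m³, cost = 35.27 $/kg
  sample P: σ_y = 309.0 MPa, ρ = 7801 kg/m³, cost = 0.5740 $/kg
  sample G: σ_y = 366.0 MPa, ρ = 2750 kg/m³, cost = 2.310 $/kg
  sample S: σ_y = 773.0 MPa, ρ = 3156 kg/m³, cost = 105.0 $/kg
  sample P: M = 69.0 kN·m per $
  sample G: M = 57.6 kN·m per $
  sample Y: M = 6.42 kN·m per $
  sample S: M = 2.33 kN·m per $
The maximum is for sample P.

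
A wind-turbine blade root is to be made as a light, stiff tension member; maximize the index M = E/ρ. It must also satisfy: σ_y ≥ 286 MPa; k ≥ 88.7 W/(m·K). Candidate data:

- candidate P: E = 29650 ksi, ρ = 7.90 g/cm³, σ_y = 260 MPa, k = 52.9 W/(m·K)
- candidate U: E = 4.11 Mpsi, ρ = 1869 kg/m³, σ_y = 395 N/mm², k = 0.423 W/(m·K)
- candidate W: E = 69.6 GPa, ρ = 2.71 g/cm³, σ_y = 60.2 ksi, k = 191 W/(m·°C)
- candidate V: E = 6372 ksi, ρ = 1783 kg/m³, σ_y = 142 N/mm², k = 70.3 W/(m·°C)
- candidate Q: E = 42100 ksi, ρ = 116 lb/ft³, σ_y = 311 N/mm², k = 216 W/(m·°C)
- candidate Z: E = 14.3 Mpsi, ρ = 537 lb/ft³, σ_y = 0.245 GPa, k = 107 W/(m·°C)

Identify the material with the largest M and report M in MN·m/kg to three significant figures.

candidate Q, M = 156 MN·m/kg

Screen on constraints: σ_y ≥ 286 MPa; k ≥ 88.7 W/(m·K). Survivors: candidate W, candidate Q.
Putting every candidate on a common basis:
  candidate W: E = 69.60 GPa, ρ = 2710 kg/m³
  candidate Q: E = 290.3 GPa, ρ = 1858 kg/m³
  candidate Q: M = 156 MN·m/kg
  candidate W: M = 25.7 MN·m/kg
Highest index: candidate Q.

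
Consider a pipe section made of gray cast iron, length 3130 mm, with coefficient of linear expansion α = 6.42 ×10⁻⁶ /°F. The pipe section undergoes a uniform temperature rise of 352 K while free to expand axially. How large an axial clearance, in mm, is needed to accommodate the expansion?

12.7 mm

Convert α: 6.42×10⁻⁶/°F × (9/5) = 11.6×10⁻⁶/K.
ΔL = α·L₀·ΔT = 11.6×10⁻⁶ × 3130 mm × 352.0 K = 12.7 mm.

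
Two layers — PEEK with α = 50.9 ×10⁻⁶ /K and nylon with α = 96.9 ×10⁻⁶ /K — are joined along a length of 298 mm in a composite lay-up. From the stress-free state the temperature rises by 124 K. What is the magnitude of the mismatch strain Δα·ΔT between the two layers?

5.70×10⁻³

Δα = |50.9 − 96.9|×10⁻⁶/K = 46.0×10⁻⁶/K.
Mismatch strain = Δα·ΔT = 46.0×10⁻⁶ × 124.0 = 5.70×10⁻³.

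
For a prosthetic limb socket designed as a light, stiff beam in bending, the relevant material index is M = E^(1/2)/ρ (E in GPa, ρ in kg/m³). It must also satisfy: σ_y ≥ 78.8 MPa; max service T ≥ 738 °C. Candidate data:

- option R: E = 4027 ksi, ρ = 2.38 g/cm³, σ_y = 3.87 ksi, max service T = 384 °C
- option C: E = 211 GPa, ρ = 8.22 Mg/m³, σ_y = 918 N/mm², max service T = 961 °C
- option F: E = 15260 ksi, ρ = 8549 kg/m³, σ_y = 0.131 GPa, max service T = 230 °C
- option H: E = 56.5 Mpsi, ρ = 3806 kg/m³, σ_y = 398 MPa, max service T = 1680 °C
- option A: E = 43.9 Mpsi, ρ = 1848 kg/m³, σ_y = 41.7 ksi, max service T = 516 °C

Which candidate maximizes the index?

Screen on constraints: σ_y ≥ 78.8 MPa; max service T ≥ 738 °C. Survivors: option C, option H.
Putting every candidate on a common basis:
  option C: E = 211.0 GPa, ρ = 8220 kg/m³
  option H: E = 389.6 GPa, ρ = 3806 kg/m³
  option H: M = 5.19×10⁻³
  option C: M = 1.77×10⁻³
The maximum is for option H.

option H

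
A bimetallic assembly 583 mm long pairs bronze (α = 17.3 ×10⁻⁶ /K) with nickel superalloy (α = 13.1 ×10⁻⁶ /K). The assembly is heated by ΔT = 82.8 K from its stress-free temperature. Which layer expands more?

α(bronze) = 17.3×10⁻⁶/K vs α(nickel superalloy) = 13.1×10⁻⁶/K.
Higher α expands more for the same ΔT: bronze.

bronze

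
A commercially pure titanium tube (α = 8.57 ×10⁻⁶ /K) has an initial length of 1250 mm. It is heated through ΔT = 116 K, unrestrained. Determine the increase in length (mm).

ΔL = α·L₀·ΔT = 8.57×10⁻⁶ × 1250 mm × 116.0 K = 1.24 mm.

1.24 mm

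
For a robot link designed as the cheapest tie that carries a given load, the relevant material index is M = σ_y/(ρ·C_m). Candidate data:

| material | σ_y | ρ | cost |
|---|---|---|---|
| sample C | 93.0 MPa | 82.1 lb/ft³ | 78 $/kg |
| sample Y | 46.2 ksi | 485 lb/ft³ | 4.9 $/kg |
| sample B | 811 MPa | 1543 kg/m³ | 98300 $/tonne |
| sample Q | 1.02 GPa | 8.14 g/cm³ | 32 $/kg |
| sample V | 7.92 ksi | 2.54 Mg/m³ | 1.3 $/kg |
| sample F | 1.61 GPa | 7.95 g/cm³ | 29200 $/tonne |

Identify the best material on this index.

Normalizing units and computing the index:
  sample C: σ_y = 93.00 MPa, ρ = 1315 kg/m³, cost = 78.00 $/kg
  sample Y: σ_y = 318.5 MPa, ρ = 7769 kg/m³, cost = 4.900 $/kg
  sample B: σ_y = 811.0 MPa, ρ = 1543 kg/m³, cost = 98.30 $/kg
  sample Q: σ_y = 1020 MPa, ρ = 8140 kg/m³, cost = 32.00 $/kg
  sample V: σ_y = 54.61 MPa, ρ = 2540 kg/m³, cost = 1.300 $/kg
  sample F: σ_y = 1610 MPa, ρ = 7950 kg/m³, cost = 29.20 $/kg
  sample V: M = 16.5 kN·m per $
  sample Y: M = 8.37 kN·m per $
  sample F: M = 6.94 kN·m per $
  sample B: M = 5.35 kN·m per $
  sample Q: M = 3.92 kN·m per $
  sample C: M = 0.907 kN·m per $
The maximum is for sample V.

sample V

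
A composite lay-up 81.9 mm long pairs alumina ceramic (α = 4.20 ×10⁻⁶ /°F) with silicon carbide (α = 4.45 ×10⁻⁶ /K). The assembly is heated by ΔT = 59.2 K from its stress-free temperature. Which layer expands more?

alumina ceramic: α = 4.20×10⁻⁶/°F × 9/5 = 7.56×10⁻⁶/K.
α(alumina ceramic) = 7.56×10⁻⁶/K vs α(silicon carbide) = 4.45×10⁻⁶/K.
Higher α expands more for the same ΔT: alumina ceramic.

alumina ceramic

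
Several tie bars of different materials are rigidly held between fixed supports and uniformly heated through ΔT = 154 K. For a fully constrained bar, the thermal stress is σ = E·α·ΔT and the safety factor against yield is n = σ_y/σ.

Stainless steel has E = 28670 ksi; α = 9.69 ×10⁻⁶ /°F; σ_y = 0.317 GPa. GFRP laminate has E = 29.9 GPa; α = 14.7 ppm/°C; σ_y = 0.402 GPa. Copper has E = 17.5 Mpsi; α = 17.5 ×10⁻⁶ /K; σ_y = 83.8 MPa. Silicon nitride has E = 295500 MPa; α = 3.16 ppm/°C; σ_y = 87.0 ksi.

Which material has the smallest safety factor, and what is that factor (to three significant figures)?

In consistent units (E in GPa, α in ×10⁻⁶/K, σ_y in MPa):
  stainless steel: E = 197.7, α = 17.4, σ_y = 317.0 → σ = 531 MPa, n = 0.597
  GFRP laminate: E = 29.90, α = 14.7, σ_y = 402.0 → σ = 67.7 MPa, n = 5.94
  copper: E = 120.7, α = 17.5, σ_y = 83.80 → σ = 325 MPa, n = 0.258
  silicon nitride: E = 295.5, α = 3.16, σ_y = 599.8 → σ = 144 MPa, n = 4.17
Smallest n: copper with n = 0.258.

copper, n = 0.258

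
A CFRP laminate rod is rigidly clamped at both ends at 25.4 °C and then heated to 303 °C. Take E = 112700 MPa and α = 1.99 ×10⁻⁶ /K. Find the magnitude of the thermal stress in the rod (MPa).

62.3 MPa

E = 112700 MPa = 112.7 GPa.
ΔT = 277.6 K. Constrained thermal stress σ = E·α·ΔT = 112.7×10³ MPa × 1.99×10⁻⁶ × 277.6 = 62.3 MPa (compressive).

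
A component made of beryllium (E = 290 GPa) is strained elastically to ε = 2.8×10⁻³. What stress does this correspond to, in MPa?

σ = E·ε = 290000 MPa × 2.8×10⁻³ = 812 MPa.

812 MPa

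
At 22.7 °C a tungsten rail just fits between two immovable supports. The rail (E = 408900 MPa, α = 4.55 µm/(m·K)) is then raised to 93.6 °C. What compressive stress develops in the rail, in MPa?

132 MPa

E = 408900 MPa = 408.9 GPa.
ΔT = 70.90 K. Constrained thermal stress σ = E·α·ΔT = 408.9×10³ MPa × 4.55×10⁻⁶ × 70.90 = 132 MPa (compressive).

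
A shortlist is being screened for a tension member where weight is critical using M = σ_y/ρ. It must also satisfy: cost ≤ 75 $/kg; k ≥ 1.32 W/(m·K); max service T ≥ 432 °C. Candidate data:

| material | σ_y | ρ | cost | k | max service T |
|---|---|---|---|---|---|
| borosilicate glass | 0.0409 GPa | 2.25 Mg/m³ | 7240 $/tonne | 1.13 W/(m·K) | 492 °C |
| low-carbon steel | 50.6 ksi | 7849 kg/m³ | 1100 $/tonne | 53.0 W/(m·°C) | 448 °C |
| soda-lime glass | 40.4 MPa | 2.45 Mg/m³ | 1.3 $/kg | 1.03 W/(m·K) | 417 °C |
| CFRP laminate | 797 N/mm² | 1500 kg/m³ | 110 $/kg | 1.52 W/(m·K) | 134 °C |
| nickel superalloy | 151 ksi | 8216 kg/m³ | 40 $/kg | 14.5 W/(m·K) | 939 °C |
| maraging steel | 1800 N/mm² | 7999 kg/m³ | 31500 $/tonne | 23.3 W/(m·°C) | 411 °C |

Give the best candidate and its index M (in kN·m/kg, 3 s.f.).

nickel superalloy, M = 127 kN·m/kg

Screen on constraints: cost ≤ 75 $/kg; k ≥ 1.32 W/(m·K); max service T ≥ 432 °C. Survivors: low-carbon steel, nickel superalloy.
Convert each candidate to consistent units, then evaluate M:
  low-carbon steel: σ_y = 348.9 MPa, ρ = 7849 kg/m³
  nickel superalloy: σ_y = 1041 MPa, ρ = 8216 kg/m³
  nickel superalloy: M = 127 kN·m/kg
  low-carbon steel: M = 44.4 kN·m/kg
Nickel superalloy ranks first.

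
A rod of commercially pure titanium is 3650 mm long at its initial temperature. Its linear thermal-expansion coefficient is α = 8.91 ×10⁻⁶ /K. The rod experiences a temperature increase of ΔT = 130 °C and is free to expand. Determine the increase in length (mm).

4.23 mm

ΔL = α·L₀·ΔT = 8.91×10⁻⁶ × 3650 mm × 130.0 K = 4.23 mm.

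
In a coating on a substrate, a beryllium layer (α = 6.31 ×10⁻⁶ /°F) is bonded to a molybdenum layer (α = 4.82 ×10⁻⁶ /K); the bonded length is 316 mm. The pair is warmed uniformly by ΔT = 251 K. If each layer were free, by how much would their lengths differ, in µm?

beryllium: α = 6.31×10⁻⁶/°F × 9/5 = 11.4×10⁻⁶/K.
Δα = |11.4 − 4.82|×10⁻⁶/K = 6.54×10⁻⁶/K.
ΔL_mismatch = Δα·L·ΔT = 6.54×10⁻⁶ × 316.0 mm × 251.0 K = 519 µm.

519 µm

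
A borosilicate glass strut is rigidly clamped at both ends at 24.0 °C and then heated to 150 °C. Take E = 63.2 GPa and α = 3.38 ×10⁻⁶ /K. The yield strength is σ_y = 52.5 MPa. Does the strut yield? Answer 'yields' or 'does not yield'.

does not yield

ΔT = 126.0 K. Constrained thermal stress σ = E·α·ΔT = 63.20×10³ MPa × 3.38×10⁻⁶ × 126.0 = 26.9 MPa (compressive).
Compare to σ_y = 52.5 MPa: σ < σ_y, so it does not yield.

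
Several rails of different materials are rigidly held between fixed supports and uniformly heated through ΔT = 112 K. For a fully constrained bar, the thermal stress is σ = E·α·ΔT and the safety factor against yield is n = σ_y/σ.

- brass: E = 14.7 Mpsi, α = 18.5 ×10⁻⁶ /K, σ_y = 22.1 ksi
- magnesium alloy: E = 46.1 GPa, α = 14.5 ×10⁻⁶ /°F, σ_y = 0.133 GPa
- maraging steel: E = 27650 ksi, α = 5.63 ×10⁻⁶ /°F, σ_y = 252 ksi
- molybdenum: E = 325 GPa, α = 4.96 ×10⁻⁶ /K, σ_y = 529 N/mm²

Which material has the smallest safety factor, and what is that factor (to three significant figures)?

brass, n = 0.726

With everything in SI (GPa, ×10⁻⁶/K, MPa):
  brass: E = 101.4, α = 18.5, σ_y = 152.4 → σ = 210 MPa, n = 0.726
  magnesium alloy: E = 46.10, α = 26.1, σ_y = 133.0 → σ = 135 MPa, n = 0.987
  maraging steel: E = 190.6, α = 10.1, σ_y = 1737 → σ = 216 MPa, n = 8.03
  molybdenum: E = 325.0, α = 4.96, σ_y = 529.0 → σ = 181 MPa, n = 2.93
The minimum is brass at n = 0.726.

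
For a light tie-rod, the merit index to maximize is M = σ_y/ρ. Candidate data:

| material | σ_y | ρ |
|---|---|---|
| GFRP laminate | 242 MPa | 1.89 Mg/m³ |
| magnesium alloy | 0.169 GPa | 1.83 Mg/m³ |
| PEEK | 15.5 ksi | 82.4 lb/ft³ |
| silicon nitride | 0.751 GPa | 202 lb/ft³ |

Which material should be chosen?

Normalizing units and computing the index:
  GFRP laminate: σ_y = 242.0 MPa, ρ = 1890 kg/m³
  magnesium alloy: σ_y = 169.0 MPa, ρ = 1830 kg/m³
  PEEK: σ_y = 106.9 MPa, ρ = 1320 kg/m³
  silicon nitride: σ_y = 751.0 MPa, ρ = 3236 kg/m³
  silicon nitride: M = 232 kN·m/kg
  GFRP laminate: M = 128 kN·m/kg
  magnesium alloy: M = 92.3 kN·m/kg
  PEEK: M = 81.0 kN·m/kg
Highest index: silicon nitride.

silicon nitride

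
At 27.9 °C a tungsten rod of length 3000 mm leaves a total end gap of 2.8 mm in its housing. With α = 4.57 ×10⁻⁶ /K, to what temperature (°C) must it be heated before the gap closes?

α·L₀·ΔT = 2.8 mm ⇒ ΔT = 2.8 / (4.57×10⁻⁶ × 3000.0) = 204.2 K.
T = 27.9 + 204.2 = 232.1 °C.

232 °C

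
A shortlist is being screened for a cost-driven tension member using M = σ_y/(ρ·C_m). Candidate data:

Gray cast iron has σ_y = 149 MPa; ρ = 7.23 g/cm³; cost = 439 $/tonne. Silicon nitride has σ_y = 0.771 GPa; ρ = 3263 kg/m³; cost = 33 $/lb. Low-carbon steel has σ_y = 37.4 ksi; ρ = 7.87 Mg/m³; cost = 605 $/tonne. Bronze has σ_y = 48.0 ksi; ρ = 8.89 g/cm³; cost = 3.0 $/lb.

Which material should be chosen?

After converting to SI:
  gray cast iron: σ_y = 149.0 MPa, ρ = 7230 kg/m³, cost = 0.4390 $/kg
  silicon nitride: σ_y = 771.0 MPa, ρ = 3263 kg/m³, cost = 72.75 $/kg
  low-carbon steel: σ_y = 257.9 MPa, ρ = 7870 kg/m³, cost = 0.6050 $/kg
  bronze: σ_y = 330.9 MPa, ρ = 8890 kg/m³, cost = 6.614 $/kg
  low-carbon steel: M = 54.2 kN·m per $
  gray cast iron: M = 46.9 kN·m per $
  bronze: M = 5.63 kN·m per $
  silicon nitride: M = 3.25 kN·m per $
Low-carbon steel ranks first.

low-carbon steel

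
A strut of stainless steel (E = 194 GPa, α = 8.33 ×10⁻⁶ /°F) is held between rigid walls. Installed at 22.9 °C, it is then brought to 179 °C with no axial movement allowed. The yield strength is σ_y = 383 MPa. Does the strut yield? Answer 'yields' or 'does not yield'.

yields

α = 8.33×10⁻⁶/°F × 9/5 = 15.0×10⁻⁶/K.
ΔT = 156.1 K. Constrained thermal stress σ = E·α·ΔT = 194.0×10³ MPa × 15.0×10⁻⁶ × 156.1 = 454 MPa (compressive).
Compare to σ_y = 383 MPa: σ ≥ σ_y, so it yields.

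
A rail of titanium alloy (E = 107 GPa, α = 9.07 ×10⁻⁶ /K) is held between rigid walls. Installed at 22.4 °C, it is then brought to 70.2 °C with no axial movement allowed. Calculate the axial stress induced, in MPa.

46.4 MPa

ΔT = 47.80 K. Constrained thermal stress σ = E·α·ΔT = 107.0×10³ MPa × 9.07×10⁻⁶ × 47.80 = 46.4 MPa (compressive).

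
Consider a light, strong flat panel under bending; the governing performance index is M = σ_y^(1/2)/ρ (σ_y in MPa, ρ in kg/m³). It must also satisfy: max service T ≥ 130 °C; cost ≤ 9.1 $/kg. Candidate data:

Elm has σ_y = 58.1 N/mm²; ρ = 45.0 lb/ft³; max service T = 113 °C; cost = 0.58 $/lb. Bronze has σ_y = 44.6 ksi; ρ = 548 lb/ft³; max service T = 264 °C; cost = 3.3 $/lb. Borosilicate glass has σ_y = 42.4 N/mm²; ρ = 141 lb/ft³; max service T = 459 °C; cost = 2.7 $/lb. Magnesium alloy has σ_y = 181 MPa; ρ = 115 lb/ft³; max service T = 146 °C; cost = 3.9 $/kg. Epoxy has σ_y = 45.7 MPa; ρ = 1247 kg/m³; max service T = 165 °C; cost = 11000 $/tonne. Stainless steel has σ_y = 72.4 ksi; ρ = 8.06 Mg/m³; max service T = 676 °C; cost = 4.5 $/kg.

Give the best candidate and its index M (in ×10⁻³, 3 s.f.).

magnesium alloy, M = 7.30×10⁻³

Screen on constraints: max service T ≥ 130 °C; cost ≤ 9.1 $/kg. Survivors: bronze, borosilicate glass, magnesium alloy, stainless steel.
Putting every candidate on a common basis:
  bronze: σ_y = 307.5 MPa, ρ = 8778 kg/m³
  borosilicate glass: σ_y = 42.40 MPa, ρ = 2259 kg/m³
  magnesium alloy: σ_y = 181.0 MPa, ρ = 1842 kg/m³
  stainless steel: σ_y = 499.2 MPa, ρ = 8060 kg/m³
  magnesium alloy: M = 7.30×10⁻³
  borosilicate glass: M = 2.88×10⁻³
  stainless steel: M = 2.77×10⁻³
  bronze: M = 2.00×10⁻³
The maximum is for magnesium alloy.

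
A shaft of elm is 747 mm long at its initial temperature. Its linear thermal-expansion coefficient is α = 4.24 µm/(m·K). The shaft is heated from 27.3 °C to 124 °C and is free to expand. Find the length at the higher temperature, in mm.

ΔT = 124 − 27.3 = 96.70 K.
ΔL = α·L₀·ΔT = 4.24×10⁻⁶ × 747 mm × 96.70 K = 0.306 mm.
L = L₀ + ΔL = 747 + 0.306 = 747.31 mm.

747.31 mm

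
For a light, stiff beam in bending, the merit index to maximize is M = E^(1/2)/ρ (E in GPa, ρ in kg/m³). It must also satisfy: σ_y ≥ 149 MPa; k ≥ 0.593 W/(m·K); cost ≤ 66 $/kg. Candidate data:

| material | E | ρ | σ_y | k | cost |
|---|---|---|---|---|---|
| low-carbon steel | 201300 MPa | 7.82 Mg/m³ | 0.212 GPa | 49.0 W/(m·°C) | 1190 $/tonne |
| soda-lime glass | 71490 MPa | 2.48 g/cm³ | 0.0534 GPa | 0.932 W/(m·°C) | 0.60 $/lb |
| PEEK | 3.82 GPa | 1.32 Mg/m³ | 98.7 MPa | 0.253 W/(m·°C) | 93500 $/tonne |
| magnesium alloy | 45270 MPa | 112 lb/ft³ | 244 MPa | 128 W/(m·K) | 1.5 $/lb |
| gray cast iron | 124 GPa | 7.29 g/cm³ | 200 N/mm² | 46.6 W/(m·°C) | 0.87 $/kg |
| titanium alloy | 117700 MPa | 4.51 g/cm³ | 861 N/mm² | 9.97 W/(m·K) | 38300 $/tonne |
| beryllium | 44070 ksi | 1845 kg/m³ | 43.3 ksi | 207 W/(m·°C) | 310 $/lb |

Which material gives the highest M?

Screen on constraints: σ_y ≥ 149 MPa; k ≥ 0.593 W/(m·K); cost ≤ 66 $/kg. Survivors: low-carbon steel, magnesium alloy, gray cast iron, titanium alloy.
Convert each candidate to consistent units, then evaluate M:
  low-carbon steel: E = 201.3 GPa, ρ = 7820 kg/m³
  magnesium alloy: E = 45.27 GPa, ρ = 1794 kg/m³
  gray cast iron: E = 124.0 GPa, ρ = 7290 kg/m³
  titanium alloy: E = 117.7 GPa, ρ = 4510 kg/m³
  magnesium alloy: M = 3.75×10⁻³
  titanium alloy: M = 2.41×10⁻³
  low-carbon steel: M = 1.81×10⁻³
  gray cast iron: M = 1.53×10⁻³
Magnesium alloy ranks first.

magnesium alloy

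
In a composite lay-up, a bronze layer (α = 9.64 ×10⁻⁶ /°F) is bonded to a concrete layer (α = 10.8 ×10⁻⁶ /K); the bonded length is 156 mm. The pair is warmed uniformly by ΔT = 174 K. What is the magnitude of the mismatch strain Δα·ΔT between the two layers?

1.14×10⁻³

bronze: α = 9.64×10⁻⁶/°F × 9/5 = 17.4×10⁻⁶/K.
Δα = |17.4 − 10.8|×10⁻⁶/K = 6.55×10⁻⁶/K.
Mismatch strain = Δα·ΔT = 6.55×10⁻⁶ × 174.0 = 1.14×10⁻³.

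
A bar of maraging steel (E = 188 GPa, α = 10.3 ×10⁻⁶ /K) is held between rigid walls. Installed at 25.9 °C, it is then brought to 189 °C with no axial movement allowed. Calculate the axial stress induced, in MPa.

ΔT = 163.1 K. Constrained thermal stress σ = E·α·ΔT = 188.0×10³ MPa × 10.3×10⁻⁶ × 163.1 = 316 MPa (compressive).

316 MPa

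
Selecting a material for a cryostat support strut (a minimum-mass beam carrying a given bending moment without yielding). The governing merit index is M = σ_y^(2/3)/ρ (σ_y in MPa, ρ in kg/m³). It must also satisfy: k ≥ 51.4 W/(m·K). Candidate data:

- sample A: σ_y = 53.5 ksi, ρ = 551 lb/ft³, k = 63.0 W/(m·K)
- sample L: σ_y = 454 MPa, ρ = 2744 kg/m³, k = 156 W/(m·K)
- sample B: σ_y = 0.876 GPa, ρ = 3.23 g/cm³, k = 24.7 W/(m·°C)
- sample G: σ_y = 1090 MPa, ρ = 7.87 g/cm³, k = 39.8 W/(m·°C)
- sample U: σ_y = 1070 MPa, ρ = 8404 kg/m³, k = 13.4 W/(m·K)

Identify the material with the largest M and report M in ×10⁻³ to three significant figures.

Screen on constraints: k ≥ 51.4 W/(m·K). Survivors: sample A, sample L.
Putting every candidate on a common basis:
  sample A: σ_y = 368.9 MPa, ρ = 8826 kg/m³
  sample L: σ_y = 454.0 MPa, ρ = 2744 kg/m³
  sample L: M = 21.5×10⁻³
  sample A: M = 5.83×10⁻³
Sample L has the largest M.

sample L, M = 21.5×10⁻³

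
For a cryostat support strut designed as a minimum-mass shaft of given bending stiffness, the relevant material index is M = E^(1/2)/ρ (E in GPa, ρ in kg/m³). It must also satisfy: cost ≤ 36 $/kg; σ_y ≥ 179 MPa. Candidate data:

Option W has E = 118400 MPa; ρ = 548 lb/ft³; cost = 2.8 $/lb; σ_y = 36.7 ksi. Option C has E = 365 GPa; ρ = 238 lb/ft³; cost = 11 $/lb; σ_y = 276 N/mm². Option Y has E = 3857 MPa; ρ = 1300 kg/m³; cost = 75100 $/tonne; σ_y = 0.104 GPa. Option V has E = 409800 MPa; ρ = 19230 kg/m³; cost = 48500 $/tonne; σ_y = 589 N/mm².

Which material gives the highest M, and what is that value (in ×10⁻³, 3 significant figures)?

option C, M = 5.01×10⁻³

Screen on constraints: cost ≤ 36 $/kg; σ_y ≥ 179 MPa. Survivors: option W, option C.
In SI units:
  option W: E = 118.4 GPa, ρ = 8778 kg/m³
  option C: E = 365.0 GPa, ρ = 3812 kg/m³
  option C: M = 5.01×10⁻³
  option W: M = 1.24×10⁻³
The maximum is for option C.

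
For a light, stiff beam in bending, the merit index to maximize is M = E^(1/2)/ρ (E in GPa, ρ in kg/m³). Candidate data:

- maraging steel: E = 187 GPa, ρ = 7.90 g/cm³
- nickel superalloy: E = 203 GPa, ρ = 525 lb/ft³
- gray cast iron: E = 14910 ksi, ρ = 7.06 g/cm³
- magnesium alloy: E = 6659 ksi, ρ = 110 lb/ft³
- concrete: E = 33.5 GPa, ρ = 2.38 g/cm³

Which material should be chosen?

magnesium alloy

After converting to SI:
  maraging steel: E = 187.0 GPa, ρ = 7900 kg/m³
  nickel superalloy: E = 203.0 GPa, ρ = 8410 kg/m³
  gray cast iron: E = 102.8 GPa, ρ = 7060 kg/m³
  magnesium alloy: E = 45.91 GPa, ρ = 1762 kg/m³
  concrete: E = 33.50 GPa, ρ = 2380 kg/m³
  magnesium alloy: M = 3.85×10⁻³
  concrete: M = 2.43×10⁻³
  maraging steel: M = 1.73×10⁻³
  nickel superalloy: M = 1.69×10⁻³
  gray cast iron: M = 1.44×10⁻³
Highest index: magnesium alloy.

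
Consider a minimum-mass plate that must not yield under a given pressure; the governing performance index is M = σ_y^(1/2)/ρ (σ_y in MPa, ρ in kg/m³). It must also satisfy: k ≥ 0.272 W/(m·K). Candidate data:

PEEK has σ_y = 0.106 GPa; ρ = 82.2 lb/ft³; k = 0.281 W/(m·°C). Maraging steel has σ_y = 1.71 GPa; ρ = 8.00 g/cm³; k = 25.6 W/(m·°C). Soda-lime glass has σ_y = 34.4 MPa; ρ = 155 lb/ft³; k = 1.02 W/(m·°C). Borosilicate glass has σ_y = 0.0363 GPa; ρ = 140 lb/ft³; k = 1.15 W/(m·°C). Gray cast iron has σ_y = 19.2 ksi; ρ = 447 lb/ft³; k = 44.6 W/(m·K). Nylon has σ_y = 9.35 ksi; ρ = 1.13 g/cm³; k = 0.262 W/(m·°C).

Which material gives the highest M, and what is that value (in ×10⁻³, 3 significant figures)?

Screen on constraints: k ≥ 0.272 W/(m·K). Survivors: PEEK, maraging steel, soda-lime glass, borosilicate glass, gray cast iron.
In SI units:
  PEEK: σ_y = 106.0 MPa, ρ = 1317 kg/m³
  maraging steel: σ_y = 1710 MPa, ρ = 8000 kg/m³
  soda-lime glass: σ_y = 34.40 MPa, ρ = 2483 kg/m³
  borosilicate glass: σ_y = 36.30 MPa, ρ = 2243 kg/m³
  gray cast iron: σ_y = 132.4 MPa, ρ = 7160 kg/m³
  PEEK: M = 7.82×10⁻³
  maraging steel: M = 5.17×10⁻³
  borosilicate glass: M = 2.69×10⁻³
  soda-lime glass: M = 2.36×10⁻³
  gray cast iron: M = 1.61×10⁻³
Highest index: PEEK.

PEEK, M = 7.82×10⁻³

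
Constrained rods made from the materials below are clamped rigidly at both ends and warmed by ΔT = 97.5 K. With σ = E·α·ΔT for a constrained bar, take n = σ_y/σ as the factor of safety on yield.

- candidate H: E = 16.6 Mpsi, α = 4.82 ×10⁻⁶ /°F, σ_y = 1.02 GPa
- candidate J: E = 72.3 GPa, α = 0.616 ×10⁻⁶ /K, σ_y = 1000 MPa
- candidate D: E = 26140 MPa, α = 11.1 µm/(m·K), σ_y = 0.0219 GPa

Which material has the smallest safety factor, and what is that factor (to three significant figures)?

candidate D, n = 0.774

With everything in SI (GPa, ×10⁻⁶/K, MPa):
  candidate H: E = 114.5, α = 8.68, σ_y = 1020 → σ = 96.8 MPa, n = 10.5
  candidate J: E = 72.30, α = 0.616, σ_y = 1000 → σ = 4.34 MPa, n = 230
  candidate D: E = 26.14, α = 11.1, σ_y = 21.90 → σ = 28.3 MPa, n = 0.774
Smallest n: candidate D with n = 0.774.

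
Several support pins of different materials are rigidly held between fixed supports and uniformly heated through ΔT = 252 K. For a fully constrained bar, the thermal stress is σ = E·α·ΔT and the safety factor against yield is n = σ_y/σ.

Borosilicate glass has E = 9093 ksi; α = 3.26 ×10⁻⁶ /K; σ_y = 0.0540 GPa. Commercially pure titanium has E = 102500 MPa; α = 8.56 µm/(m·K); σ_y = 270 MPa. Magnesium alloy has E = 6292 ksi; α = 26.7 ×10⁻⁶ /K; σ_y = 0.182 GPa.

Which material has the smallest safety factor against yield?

magnesium alloy

Per material, after unit conversion:
  borosilicate glass: E = 62.69, α = 3.26, σ_y = 54.00 → σ = 51.5 MPa, n = 1.05
  commercially pure titanium: E = 102.5, α = 8.56, σ_y = 270.0 → σ = 221 MPa, n = 1.22
  magnesium alloy: E = 43.38, α = 26.7, σ_y = 182.0 → σ = 292 MPa, n = 0.624
Magnesium alloy has the lowest safety factor, n = 0.624.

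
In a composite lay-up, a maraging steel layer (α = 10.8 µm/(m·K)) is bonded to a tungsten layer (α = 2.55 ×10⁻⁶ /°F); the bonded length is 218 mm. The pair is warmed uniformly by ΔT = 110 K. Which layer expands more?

tungsten: α = 2.55×10⁻⁶/°F × 9/5 = 4.59×10⁻⁶/K.
α(maraging steel) = 10.8×10⁻⁶/K vs α(tungsten) = 4.59×10⁻⁶/K.
Higher α expands more for the same ΔT: maraging steel.

maraging steel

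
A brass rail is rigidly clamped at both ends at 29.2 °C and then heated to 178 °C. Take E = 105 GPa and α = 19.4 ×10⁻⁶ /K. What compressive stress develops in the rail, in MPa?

ΔT = 148.8 K. Constrained thermal stress σ = E·α·ΔT = 105.0×10³ MPa × 19.4×10⁻⁶ × 148.8 = 303 MPa (compressive).

303 MPa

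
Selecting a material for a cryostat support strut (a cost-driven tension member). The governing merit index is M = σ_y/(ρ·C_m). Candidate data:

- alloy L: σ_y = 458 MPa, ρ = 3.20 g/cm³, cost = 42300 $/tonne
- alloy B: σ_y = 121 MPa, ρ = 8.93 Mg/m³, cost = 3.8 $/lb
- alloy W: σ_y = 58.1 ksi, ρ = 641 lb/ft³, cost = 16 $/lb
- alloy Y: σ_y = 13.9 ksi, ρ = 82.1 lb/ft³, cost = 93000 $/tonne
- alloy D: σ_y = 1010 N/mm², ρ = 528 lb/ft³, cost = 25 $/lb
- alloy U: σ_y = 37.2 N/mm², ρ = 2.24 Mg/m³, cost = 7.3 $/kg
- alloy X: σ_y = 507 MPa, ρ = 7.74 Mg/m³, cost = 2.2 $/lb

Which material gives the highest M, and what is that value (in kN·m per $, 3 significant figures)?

alloy X, M = 13.5 kN·m per $

Normalizing units and computing the index:
  alloy L: σ_y = 458.0 MPa, ρ = 3200 kg/m³, cost = 42.30 $/kg
  alloy B: σ_y = 121.0 MPa, ρ = 8930 kg/m³, cost = 8.377 $/kg
  alloy W: σ_y = 400.6 MPa, ρ = 10270 kg/m³, cost = 35.27 $/kg
  alloy Y: σ_y = 95.84 MPa, ρ = 1315 kg/m³, cost = 93.00 $/kg
  alloy D: σ_y = 1010 MPa, ρ = 8458 kg/m³, cost = 55.11 $/kg
  alloy U: σ_y = 37.20 MPa, ρ = 2240 kg/m³, cost = 7.300 $/kg
  alloy X: σ_y = 507.0 MPa, ρ = 7740 kg/m³, cost = 4.850 $/kg
  alloy X: M = 13.5 kN·m per $
  alloy L: M = 3.38 kN·m per $
  alloy U: M = 2.27 kN·m per $
  alloy D: M = 2.17 kN·m per $
  alloy B: M = 1.62 kN·m per $
  alloy W: M = 1.11 kN·m per $
  alloy Y: M = 0.784 kN·m per $
Highest index: alloy X.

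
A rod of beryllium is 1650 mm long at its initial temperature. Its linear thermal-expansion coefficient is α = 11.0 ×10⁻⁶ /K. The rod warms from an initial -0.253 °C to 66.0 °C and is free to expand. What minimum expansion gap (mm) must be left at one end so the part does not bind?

ΔT = 66.0 − (-0.253) = 66.25 K.
ΔL = α·L₀·ΔT = 11.0×10⁻⁶ × 1650 mm × 66.25 K = 1.20 mm.

1.20 mm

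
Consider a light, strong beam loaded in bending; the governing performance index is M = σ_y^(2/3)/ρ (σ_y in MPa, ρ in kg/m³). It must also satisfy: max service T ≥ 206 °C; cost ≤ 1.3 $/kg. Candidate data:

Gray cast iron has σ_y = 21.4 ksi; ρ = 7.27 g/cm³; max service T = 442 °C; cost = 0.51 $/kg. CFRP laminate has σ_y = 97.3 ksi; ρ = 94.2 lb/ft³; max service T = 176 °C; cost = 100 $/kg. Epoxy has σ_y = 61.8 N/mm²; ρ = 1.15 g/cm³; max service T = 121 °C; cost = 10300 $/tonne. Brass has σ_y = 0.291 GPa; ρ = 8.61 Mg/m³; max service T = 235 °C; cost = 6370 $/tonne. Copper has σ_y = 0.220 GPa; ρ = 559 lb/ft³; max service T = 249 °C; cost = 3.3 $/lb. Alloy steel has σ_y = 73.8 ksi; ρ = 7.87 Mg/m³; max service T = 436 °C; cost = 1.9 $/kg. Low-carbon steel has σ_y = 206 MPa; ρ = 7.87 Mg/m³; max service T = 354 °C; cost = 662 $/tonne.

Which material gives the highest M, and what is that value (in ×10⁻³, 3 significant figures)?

low-carbon steel, M = 4.43×10⁻³

Screen on constraints: max service T ≥ 206 °C; cost ≤ 1.3 $/kg. Survivors: gray cast iron, low-carbon steel.
Normalizing units and computing the index:
  gray cast iron: σ_y = 147.5 MPa, ρ = 7270 kg/m³
  low-carbon steel: σ_y = 206.0 MPa, ρ = 7870 kg/m³
  low-carbon steel: M = 4.43×10⁻³
  gray cast iron: M = 3.84×10⁻³
The maximum is for low-carbon steel.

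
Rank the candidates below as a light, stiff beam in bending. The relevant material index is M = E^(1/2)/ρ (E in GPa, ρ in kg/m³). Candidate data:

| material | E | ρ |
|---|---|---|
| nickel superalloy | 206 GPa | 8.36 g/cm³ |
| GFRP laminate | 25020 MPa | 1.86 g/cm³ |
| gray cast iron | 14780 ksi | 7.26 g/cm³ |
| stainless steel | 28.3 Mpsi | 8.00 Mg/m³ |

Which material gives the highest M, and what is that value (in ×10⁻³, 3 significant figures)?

GFRP laminate, M = 2.69×10⁻³

Convert each candidate to consistent units, then evaluate M:
  nickel superalloy: E = 206.0 GPa, ρ = 8360 kg/m³
  GFRP laminate: E = 25.02 GPa, ρ = 1860 kg/m³
  gray cast iron: E = 101.9 GPa, ρ = 7260 kg/m³
  stainless steel: E = 195.1 GPa, ρ = 8000 kg/m³
  GFRP laminate: M = 2.69×10⁻³
  stainless steel: M = 1.75×10⁻³
  nickel superalloy: M = 1.72×10⁻³
  gray cast iron: M = 1.39×10⁻³
GFRP laminate ranks first.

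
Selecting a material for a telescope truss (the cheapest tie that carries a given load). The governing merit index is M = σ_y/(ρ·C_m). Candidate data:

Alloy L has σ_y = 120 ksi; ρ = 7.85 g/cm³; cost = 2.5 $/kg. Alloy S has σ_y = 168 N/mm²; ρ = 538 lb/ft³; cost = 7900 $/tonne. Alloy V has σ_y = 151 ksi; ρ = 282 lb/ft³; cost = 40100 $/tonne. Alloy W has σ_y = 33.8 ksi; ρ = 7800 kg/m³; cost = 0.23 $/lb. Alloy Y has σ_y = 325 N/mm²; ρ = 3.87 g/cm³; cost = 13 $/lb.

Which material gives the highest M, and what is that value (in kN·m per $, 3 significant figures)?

Convert each candidate to consistent units, then evaluate M:
  alloy L: σ_y = 827.4 MPa, ρ = 7850 kg/m³, cost = 2.500 $/kg
  alloy S: σ_y = 168.0 MPa, ρ = 8618 kg/m³, cost = 7.900 $/kg
  alloy V: σ_y = 1041 MPa, ρ = 4517 kg/m³, cost = 40.10 $/kg
  alloy W: σ_y = 233.0 MPa, ρ = 7800 kg/m³, cost = 0.5071 $/kg
  alloy Y: σ_y = 325.0 MPa, ρ = 3870 kg/m³, cost = 28.66 $/kg
  alloy W: M = 58.9 kN·m per $
  alloy L: M = 42.2 kN·m per $
  alloy V: M = 5.75 kN·m per $
  alloy Y: M = 2.93 kN·m per $
  alloy S: M = 2.47 kN·m per $
The maximum is for alloy W.

alloy W, M = 58.9 kN·m per $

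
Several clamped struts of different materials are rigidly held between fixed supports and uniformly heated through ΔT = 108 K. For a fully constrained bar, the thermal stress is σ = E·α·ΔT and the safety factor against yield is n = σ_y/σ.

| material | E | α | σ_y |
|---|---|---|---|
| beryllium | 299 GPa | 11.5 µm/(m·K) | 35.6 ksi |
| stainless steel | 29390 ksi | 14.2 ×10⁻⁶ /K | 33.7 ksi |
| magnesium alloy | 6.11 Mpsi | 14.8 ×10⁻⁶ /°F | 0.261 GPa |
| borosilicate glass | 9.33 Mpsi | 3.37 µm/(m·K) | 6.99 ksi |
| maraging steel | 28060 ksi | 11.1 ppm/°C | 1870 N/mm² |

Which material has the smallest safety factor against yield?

beryllium

In consistent units (E in GPa, α in ×10⁻⁶/K, σ_y in MPa):
  beryllium: E = 299.0, α = 11.5, σ_y = 245.5 → σ = 371 MPa, n = 0.661
  stainless steel: E = 202.6, α = 14.2, σ_y = 232.4 → σ = 311 MPa, n = 0.748
  magnesium alloy: E = 42.13, α = 26.6, σ_y = 261.0 → σ = 121 MPa, n = 2.15
  borosilicate glass: E = 64.33, α = 3.37, σ_y = 48.19 → σ = 23.4 MPa, n = 2.06
  maraging steel: E = 193.5, α = 11.1, σ_y = 1870 → σ = 232 MPa, n = 8.06
Beryllium has the lowest safety factor, n = 0.661.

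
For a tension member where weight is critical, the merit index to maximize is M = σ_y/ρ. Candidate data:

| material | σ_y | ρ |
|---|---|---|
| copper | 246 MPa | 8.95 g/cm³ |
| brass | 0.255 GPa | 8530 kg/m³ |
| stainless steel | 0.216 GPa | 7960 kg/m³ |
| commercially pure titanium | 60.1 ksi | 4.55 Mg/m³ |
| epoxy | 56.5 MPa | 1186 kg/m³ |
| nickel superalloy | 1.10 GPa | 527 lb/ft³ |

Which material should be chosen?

Normalizing units and computing the index:
  copper: σ_y = 246.0 MPa, ρ = 8950 kg/m³
  brass: σ_y = 255.0 MPa, ρ = 8530 kg/m³
  stainless steel: σ_y = 216.0 MPa, ρ = 7960 kg/m³
  commercially pure titanium: σ_y = 414.4 MPa, ρ = 4550 kg/m³
  epoxy: σ_y = 56.50 MPa, ρ = 1186 kg/m³
  nickel superalloy: σ_y = 1100 MPa, ρ = 8442 kg/m³
  nickel superalloy: M = 130 kN·m/kg
  commercially pure titanium: M = 91.1 kN·m/kg
  epoxy: M = 47.6 kN·m/kg
  brass: M = 29.9 kN·m/kg
  copper: M = 27.5 kN·m/kg
  stainless steel: M = 27.1 kN·m/kg
The maximum is for nickel superalloy.

nickel superalloy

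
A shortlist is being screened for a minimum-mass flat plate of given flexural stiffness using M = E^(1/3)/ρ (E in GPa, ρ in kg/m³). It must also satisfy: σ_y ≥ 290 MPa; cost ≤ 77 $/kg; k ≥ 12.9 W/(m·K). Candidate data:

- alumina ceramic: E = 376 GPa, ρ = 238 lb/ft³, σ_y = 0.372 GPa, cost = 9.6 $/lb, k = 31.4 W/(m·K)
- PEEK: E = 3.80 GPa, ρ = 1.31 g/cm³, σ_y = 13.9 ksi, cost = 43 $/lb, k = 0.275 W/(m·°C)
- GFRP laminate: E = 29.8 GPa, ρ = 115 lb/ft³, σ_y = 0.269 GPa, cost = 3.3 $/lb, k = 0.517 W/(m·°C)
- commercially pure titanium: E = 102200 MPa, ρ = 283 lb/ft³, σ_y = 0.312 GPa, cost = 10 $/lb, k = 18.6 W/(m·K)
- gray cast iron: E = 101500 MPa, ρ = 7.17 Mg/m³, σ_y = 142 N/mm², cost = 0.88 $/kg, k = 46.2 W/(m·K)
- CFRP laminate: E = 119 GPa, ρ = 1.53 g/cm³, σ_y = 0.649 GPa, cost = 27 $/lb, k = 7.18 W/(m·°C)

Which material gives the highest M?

Screen on constraints: σ_y ≥ 290 MPa; cost ≤ 77 $/kg; k ≥ 12.9 W/(m·K). Survivors: alumina ceramic, commercially pure titanium.
Putting every candidate on a common basis:
  alumina ceramic: E = 376.0 GPa, ρ = 3812 kg/m³
  commercially pure titanium: E = 102.2 GPa, ρ = 4533 kg/m³
  alumina ceramic: M = 1.89×10⁻³
  commercially pure titanium: M = 1.03×10⁻³
The maximum is for alumina ceramic.

alumina ceramic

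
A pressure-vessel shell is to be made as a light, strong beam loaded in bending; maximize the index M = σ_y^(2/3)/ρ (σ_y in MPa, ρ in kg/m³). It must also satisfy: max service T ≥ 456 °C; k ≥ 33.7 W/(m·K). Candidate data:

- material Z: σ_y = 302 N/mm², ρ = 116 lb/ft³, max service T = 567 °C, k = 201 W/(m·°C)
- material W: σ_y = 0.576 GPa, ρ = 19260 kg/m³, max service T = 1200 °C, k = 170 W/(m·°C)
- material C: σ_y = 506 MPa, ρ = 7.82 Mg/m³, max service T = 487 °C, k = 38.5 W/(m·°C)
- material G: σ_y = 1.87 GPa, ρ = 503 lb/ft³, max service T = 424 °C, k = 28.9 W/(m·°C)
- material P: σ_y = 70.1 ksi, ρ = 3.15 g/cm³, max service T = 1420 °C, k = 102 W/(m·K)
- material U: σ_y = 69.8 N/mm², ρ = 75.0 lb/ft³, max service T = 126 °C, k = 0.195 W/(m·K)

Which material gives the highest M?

Screen on constraints: max service T ≥ 456 °C; k ≥ 33.7 W/(m·K). Survivors: material Z, material W, material C, material P.
Putting every candidate on a common basis:
  material Z: σ_y = 302.0 MPa, ρ = 1858 kg/m³
  material W: σ_y = 576.0 MPa, ρ = 19260 kg/m³
  material C: σ_y = 506.0 MPa, ρ = 7820 kg/m³
  material P: σ_y = 483.3 MPa, ρ = 3150 kg/m³
  material Z: M = 24.2×10⁻³
  material P: M = 19.6×10⁻³
  material C: M = 8.12×10⁻³
  material W: M = 3.59×10⁻³
Material Z has the largest M.

material Z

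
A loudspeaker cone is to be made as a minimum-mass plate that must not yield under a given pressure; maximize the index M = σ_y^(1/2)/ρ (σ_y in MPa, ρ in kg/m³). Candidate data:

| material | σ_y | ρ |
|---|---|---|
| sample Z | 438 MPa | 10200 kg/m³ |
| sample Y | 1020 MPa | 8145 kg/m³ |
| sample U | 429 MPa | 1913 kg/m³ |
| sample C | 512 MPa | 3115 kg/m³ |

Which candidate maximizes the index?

sample U

Per-candidate index values:
  sample U: M = 10.8×10⁻³
  sample C: M = 7.26×10⁻³
  sample Y: M = 3.92×10⁻³
  sample Z: M = 2.05×10⁻³
The maximum is for sample U.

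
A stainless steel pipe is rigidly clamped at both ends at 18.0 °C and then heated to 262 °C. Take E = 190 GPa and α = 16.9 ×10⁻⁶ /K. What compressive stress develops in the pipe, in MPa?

ΔT = 244.0 K. Constrained thermal stress σ = E·α·ΔT = 190.0×10³ MPa × 16.9×10⁻⁶ × 244.0 = 783 MPa (compressive).

783 MPa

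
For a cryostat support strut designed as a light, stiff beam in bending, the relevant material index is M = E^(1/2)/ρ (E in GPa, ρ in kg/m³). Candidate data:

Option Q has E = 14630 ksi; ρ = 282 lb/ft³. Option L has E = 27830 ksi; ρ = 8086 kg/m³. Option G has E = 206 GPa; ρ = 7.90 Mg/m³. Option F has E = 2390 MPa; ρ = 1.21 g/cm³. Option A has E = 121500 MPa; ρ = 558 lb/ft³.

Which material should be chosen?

option Q

Normalizing units and computing the index:
  option Q: E = 100.9 GPa, ρ = 4517 kg/m³
  option L: E = 191.9 GPa, ρ = 8086 kg/m³
  option G: E = 206.0 GPa, ρ = 7900 kg/m³
  option F: E = 2.390 GPa, ρ = 1210 kg/m³
  option A: E = 121.5 GPa, ρ = 8938 kg/m³
  option Q: M = 2.22×10⁻³
  option G: M = 1.82×10⁻³
  option L: M = 1.71×10⁻³
  option F: M = 1.28×10⁻³
  option A: M = 1.23×10⁻³
The maximum is for option Q.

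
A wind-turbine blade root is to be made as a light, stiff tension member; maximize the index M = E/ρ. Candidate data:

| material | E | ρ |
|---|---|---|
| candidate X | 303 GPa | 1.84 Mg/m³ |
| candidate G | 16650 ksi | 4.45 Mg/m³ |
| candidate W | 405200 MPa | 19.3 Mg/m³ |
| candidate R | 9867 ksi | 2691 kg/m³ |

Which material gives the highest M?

candidate X

Normalizing units and computing the index:
  candidate X: E = 303.0 GPa, ρ = 1840 kg/m³
  candidate G: E = 114.8 GPa, ρ = 4450 kg/m³
  candidate W: E = 405.2 GPa, ρ = 19300 kg/m³
  candidate R: E = 68.03 GPa, ρ = 2691 kg/m³
  candidate X: M = 165 MN·m/kg
  candidate G: M = 25.8 MN·m/kg
  candidate R: M = 25.3 MN·m/kg
  candidate W: M = 21.0 MN·m/kg
Candidate X ranks first.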